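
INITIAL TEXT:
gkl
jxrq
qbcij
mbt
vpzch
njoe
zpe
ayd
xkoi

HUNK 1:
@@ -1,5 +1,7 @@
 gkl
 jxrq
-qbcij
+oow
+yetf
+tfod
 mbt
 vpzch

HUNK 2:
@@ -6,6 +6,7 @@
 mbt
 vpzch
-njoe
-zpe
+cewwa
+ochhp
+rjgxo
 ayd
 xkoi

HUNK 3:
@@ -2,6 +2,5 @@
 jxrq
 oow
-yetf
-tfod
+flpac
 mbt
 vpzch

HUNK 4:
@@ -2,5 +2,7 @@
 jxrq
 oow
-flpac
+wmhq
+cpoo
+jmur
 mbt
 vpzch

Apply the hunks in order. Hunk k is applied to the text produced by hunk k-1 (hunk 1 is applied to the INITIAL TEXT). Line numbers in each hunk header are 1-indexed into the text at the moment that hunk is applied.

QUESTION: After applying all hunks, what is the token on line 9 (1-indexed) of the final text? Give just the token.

Answer: cewwa

Derivation:
Hunk 1: at line 1 remove [qbcij] add [oow,yetf,tfod] -> 11 lines: gkl jxrq oow yetf tfod mbt vpzch njoe zpe ayd xkoi
Hunk 2: at line 6 remove [njoe,zpe] add [cewwa,ochhp,rjgxo] -> 12 lines: gkl jxrq oow yetf tfod mbt vpzch cewwa ochhp rjgxo ayd xkoi
Hunk 3: at line 2 remove [yetf,tfod] add [flpac] -> 11 lines: gkl jxrq oow flpac mbt vpzch cewwa ochhp rjgxo ayd xkoi
Hunk 4: at line 2 remove [flpac] add [wmhq,cpoo,jmur] -> 13 lines: gkl jxrq oow wmhq cpoo jmur mbt vpzch cewwa ochhp rjgxo ayd xkoi
Final line 9: cewwa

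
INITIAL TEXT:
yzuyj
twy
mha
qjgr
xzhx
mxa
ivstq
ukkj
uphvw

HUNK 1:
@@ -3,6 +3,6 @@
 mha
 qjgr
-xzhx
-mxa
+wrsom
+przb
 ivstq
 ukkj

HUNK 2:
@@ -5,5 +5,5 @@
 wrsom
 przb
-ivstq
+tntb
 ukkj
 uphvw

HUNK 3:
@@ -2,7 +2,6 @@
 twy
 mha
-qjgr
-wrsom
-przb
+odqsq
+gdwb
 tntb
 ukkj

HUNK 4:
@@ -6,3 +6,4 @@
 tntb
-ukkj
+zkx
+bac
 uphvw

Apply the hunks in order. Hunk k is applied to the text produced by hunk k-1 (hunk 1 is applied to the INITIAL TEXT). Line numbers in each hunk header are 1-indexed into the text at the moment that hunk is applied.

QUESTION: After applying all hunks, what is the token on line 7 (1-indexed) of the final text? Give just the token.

Hunk 1: at line 3 remove [xzhx,mxa] add [wrsom,przb] -> 9 lines: yzuyj twy mha qjgr wrsom przb ivstq ukkj uphvw
Hunk 2: at line 5 remove [ivstq] add [tntb] -> 9 lines: yzuyj twy mha qjgr wrsom przb tntb ukkj uphvw
Hunk 3: at line 2 remove [qjgr,wrsom,przb] add [odqsq,gdwb] -> 8 lines: yzuyj twy mha odqsq gdwb tntb ukkj uphvw
Hunk 4: at line 6 remove [ukkj] add [zkx,bac] -> 9 lines: yzuyj twy mha odqsq gdwb tntb zkx bac uphvw
Final line 7: zkx

Answer: zkx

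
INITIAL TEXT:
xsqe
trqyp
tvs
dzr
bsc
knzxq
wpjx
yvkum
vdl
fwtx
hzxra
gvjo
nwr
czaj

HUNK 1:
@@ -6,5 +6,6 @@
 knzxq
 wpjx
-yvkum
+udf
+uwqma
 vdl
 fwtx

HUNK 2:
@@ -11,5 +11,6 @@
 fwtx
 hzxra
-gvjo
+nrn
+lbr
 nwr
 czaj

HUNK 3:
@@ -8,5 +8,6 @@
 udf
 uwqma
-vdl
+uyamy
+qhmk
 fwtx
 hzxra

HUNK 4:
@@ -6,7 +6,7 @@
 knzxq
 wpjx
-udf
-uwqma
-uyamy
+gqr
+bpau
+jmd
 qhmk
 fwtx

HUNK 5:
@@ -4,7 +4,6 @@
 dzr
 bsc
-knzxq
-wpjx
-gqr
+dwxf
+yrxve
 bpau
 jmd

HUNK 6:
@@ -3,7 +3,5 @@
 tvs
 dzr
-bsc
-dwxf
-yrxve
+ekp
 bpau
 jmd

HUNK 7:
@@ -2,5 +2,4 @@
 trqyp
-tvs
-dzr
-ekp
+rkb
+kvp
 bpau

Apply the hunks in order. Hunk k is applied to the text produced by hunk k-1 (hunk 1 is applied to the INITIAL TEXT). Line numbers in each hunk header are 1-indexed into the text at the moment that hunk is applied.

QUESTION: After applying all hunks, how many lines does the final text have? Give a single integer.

Answer: 13

Derivation:
Hunk 1: at line 6 remove [yvkum] add [udf,uwqma] -> 15 lines: xsqe trqyp tvs dzr bsc knzxq wpjx udf uwqma vdl fwtx hzxra gvjo nwr czaj
Hunk 2: at line 11 remove [gvjo] add [nrn,lbr] -> 16 lines: xsqe trqyp tvs dzr bsc knzxq wpjx udf uwqma vdl fwtx hzxra nrn lbr nwr czaj
Hunk 3: at line 8 remove [vdl] add [uyamy,qhmk] -> 17 lines: xsqe trqyp tvs dzr bsc knzxq wpjx udf uwqma uyamy qhmk fwtx hzxra nrn lbr nwr czaj
Hunk 4: at line 6 remove [udf,uwqma,uyamy] add [gqr,bpau,jmd] -> 17 lines: xsqe trqyp tvs dzr bsc knzxq wpjx gqr bpau jmd qhmk fwtx hzxra nrn lbr nwr czaj
Hunk 5: at line 4 remove [knzxq,wpjx,gqr] add [dwxf,yrxve] -> 16 lines: xsqe trqyp tvs dzr bsc dwxf yrxve bpau jmd qhmk fwtx hzxra nrn lbr nwr czaj
Hunk 6: at line 3 remove [bsc,dwxf,yrxve] add [ekp] -> 14 lines: xsqe trqyp tvs dzr ekp bpau jmd qhmk fwtx hzxra nrn lbr nwr czaj
Hunk 7: at line 2 remove [tvs,dzr,ekp] add [rkb,kvp] -> 13 lines: xsqe trqyp rkb kvp bpau jmd qhmk fwtx hzxra nrn lbr nwr czaj
Final line count: 13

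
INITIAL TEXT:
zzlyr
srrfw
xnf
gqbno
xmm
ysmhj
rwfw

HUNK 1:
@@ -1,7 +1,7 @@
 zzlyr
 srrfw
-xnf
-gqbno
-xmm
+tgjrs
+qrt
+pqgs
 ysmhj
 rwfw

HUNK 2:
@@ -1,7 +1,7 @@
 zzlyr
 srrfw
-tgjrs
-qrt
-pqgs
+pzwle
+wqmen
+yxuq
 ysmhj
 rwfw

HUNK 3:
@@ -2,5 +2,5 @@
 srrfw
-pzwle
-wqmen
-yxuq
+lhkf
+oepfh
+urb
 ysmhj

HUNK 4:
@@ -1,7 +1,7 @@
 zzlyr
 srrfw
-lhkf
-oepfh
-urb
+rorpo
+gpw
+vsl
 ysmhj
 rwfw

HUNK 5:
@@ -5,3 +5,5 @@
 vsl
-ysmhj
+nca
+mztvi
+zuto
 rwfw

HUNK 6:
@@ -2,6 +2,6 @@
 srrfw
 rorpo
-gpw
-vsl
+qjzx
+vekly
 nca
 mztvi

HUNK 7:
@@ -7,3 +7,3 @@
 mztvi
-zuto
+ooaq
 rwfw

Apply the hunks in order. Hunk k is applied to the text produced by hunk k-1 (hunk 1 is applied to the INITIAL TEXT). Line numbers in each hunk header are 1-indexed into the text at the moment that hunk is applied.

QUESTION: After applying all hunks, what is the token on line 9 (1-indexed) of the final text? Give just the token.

Hunk 1: at line 1 remove [xnf,gqbno,xmm] add [tgjrs,qrt,pqgs] -> 7 lines: zzlyr srrfw tgjrs qrt pqgs ysmhj rwfw
Hunk 2: at line 1 remove [tgjrs,qrt,pqgs] add [pzwle,wqmen,yxuq] -> 7 lines: zzlyr srrfw pzwle wqmen yxuq ysmhj rwfw
Hunk 3: at line 2 remove [pzwle,wqmen,yxuq] add [lhkf,oepfh,urb] -> 7 lines: zzlyr srrfw lhkf oepfh urb ysmhj rwfw
Hunk 4: at line 1 remove [lhkf,oepfh,urb] add [rorpo,gpw,vsl] -> 7 lines: zzlyr srrfw rorpo gpw vsl ysmhj rwfw
Hunk 5: at line 5 remove [ysmhj] add [nca,mztvi,zuto] -> 9 lines: zzlyr srrfw rorpo gpw vsl nca mztvi zuto rwfw
Hunk 6: at line 2 remove [gpw,vsl] add [qjzx,vekly] -> 9 lines: zzlyr srrfw rorpo qjzx vekly nca mztvi zuto rwfw
Hunk 7: at line 7 remove [zuto] add [ooaq] -> 9 lines: zzlyr srrfw rorpo qjzx vekly nca mztvi ooaq rwfw
Final line 9: rwfw

Answer: rwfw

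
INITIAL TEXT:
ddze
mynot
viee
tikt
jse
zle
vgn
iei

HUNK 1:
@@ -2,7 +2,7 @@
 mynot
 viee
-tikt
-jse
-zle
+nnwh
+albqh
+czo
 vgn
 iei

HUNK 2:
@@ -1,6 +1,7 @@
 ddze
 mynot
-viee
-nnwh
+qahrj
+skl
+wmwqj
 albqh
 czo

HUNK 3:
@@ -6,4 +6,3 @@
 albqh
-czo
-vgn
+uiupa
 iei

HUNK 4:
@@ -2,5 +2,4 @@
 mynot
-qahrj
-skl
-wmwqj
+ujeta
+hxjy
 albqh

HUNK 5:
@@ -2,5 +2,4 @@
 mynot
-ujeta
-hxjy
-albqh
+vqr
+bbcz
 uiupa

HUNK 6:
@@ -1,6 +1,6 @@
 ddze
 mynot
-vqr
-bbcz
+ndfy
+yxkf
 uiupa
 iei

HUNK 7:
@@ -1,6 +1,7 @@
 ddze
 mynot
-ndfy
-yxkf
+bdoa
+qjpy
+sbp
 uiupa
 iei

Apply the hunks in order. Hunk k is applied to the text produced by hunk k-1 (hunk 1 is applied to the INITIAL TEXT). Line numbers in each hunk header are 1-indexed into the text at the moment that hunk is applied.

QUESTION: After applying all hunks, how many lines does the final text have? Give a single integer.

Hunk 1: at line 2 remove [tikt,jse,zle] add [nnwh,albqh,czo] -> 8 lines: ddze mynot viee nnwh albqh czo vgn iei
Hunk 2: at line 1 remove [viee,nnwh] add [qahrj,skl,wmwqj] -> 9 lines: ddze mynot qahrj skl wmwqj albqh czo vgn iei
Hunk 3: at line 6 remove [czo,vgn] add [uiupa] -> 8 lines: ddze mynot qahrj skl wmwqj albqh uiupa iei
Hunk 4: at line 2 remove [qahrj,skl,wmwqj] add [ujeta,hxjy] -> 7 lines: ddze mynot ujeta hxjy albqh uiupa iei
Hunk 5: at line 2 remove [ujeta,hxjy,albqh] add [vqr,bbcz] -> 6 lines: ddze mynot vqr bbcz uiupa iei
Hunk 6: at line 1 remove [vqr,bbcz] add [ndfy,yxkf] -> 6 lines: ddze mynot ndfy yxkf uiupa iei
Hunk 7: at line 1 remove [ndfy,yxkf] add [bdoa,qjpy,sbp] -> 7 lines: ddze mynot bdoa qjpy sbp uiupa iei
Final line count: 7

Answer: 7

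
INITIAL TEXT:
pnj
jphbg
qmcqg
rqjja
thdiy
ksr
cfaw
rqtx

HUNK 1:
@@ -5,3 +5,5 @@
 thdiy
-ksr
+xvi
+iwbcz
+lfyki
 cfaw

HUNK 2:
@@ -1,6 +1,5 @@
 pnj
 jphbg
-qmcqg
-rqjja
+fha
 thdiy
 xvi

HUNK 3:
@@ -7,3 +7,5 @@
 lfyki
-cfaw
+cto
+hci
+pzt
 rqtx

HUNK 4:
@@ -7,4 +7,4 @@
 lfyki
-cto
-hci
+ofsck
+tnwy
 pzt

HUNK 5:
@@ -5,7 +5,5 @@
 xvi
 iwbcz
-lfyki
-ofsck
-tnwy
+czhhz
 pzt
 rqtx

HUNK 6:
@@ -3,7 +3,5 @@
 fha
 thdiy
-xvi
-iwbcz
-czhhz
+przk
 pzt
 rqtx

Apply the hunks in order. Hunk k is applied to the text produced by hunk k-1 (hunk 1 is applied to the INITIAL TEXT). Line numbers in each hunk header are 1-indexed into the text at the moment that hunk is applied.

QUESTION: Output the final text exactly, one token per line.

Answer: pnj
jphbg
fha
thdiy
przk
pzt
rqtx

Derivation:
Hunk 1: at line 5 remove [ksr] add [xvi,iwbcz,lfyki] -> 10 lines: pnj jphbg qmcqg rqjja thdiy xvi iwbcz lfyki cfaw rqtx
Hunk 2: at line 1 remove [qmcqg,rqjja] add [fha] -> 9 lines: pnj jphbg fha thdiy xvi iwbcz lfyki cfaw rqtx
Hunk 3: at line 7 remove [cfaw] add [cto,hci,pzt] -> 11 lines: pnj jphbg fha thdiy xvi iwbcz lfyki cto hci pzt rqtx
Hunk 4: at line 7 remove [cto,hci] add [ofsck,tnwy] -> 11 lines: pnj jphbg fha thdiy xvi iwbcz lfyki ofsck tnwy pzt rqtx
Hunk 5: at line 5 remove [lfyki,ofsck,tnwy] add [czhhz] -> 9 lines: pnj jphbg fha thdiy xvi iwbcz czhhz pzt rqtx
Hunk 6: at line 3 remove [xvi,iwbcz,czhhz] add [przk] -> 7 lines: pnj jphbg fha thdiy przk pzt rqtx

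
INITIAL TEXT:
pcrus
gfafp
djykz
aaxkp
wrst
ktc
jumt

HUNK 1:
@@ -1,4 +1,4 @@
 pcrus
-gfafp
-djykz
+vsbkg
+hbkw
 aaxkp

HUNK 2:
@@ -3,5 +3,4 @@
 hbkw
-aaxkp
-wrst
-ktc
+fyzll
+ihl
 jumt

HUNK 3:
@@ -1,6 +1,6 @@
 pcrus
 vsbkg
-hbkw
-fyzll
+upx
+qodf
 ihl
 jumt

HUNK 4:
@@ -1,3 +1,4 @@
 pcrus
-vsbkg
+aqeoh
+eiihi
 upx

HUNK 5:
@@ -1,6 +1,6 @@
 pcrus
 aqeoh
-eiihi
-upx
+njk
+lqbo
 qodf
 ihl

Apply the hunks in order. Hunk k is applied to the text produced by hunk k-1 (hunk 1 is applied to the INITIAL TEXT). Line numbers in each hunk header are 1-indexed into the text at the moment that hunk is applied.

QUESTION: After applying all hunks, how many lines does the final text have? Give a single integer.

Hunk 1: at line 1 remove [gfafp,djykz] add [vsbkg,hbkw] -> 7 lines: pcrus vsbkg hbkw aaxkp wrst ktc jumt
Hunk 2: at line 3 remove [aaxkp,wrst,ktc] add [fyzll,ihl] -> 6 lines: pcrus vsbkg hbkw fyzll ihl jumt
Hunk 3: at line 1 remove [hbkw,fyzll] add [upx,qodf] -> 6 lines: pcrus vsbkg upx qodf ihl jumt
Hunk 4: at line 1 remove [vsbkg] add [aqeoh,eiihi] -> 7 lines: pcrus aqeoh eiihi upx qodf ihl jumt
Hunk 5: at line 1 remove [eiihi,upx] add [njk,lqbo] -> 7 lines: pcrus aqeoh njk lqbo qodf ihl jumt
Final line count: 7

Answer: 7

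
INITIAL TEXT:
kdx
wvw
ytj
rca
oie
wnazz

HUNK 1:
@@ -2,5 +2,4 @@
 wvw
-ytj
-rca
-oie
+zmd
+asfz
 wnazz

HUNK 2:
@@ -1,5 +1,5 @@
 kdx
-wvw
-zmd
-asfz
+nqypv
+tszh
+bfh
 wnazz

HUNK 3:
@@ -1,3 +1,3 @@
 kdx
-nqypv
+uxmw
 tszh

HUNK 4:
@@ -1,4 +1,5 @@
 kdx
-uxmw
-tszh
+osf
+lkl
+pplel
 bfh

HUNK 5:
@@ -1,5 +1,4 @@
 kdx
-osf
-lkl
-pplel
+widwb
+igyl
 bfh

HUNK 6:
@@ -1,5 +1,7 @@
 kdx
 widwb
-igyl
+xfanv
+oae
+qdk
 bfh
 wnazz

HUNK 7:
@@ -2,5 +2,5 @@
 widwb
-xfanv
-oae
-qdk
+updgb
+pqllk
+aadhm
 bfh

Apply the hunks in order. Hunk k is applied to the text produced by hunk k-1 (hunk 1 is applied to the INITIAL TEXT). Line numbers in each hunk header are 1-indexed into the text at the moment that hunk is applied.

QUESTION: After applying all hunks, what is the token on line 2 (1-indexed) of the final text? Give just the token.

Answer: widwb

Derivation:
Hunk 1: at line 2 remove [ytj,rca,oie] add [zmd,asfz] -> 5 lines: kdx wvw zmd asfz wnazz
Hunk 2: at line 1 remove [wvw,zmd,asfz] add [nqypv,tszh,bfh] -> 5 lines: kdx nqypv tszh bfh wnazz
Hunk 3: at line 1 remove [nqypv] add [uxmw] -> 5 lines: kdx uxmw tszh bfh wnazz
Hunk 4: at line 1 remove [uxmw,tszh] add [osf,lkl,pplel] -> 6 lines: kdx osf lkl pplel bfh wnazz
Hunk 5: at line 1 remove [osf,lkl,pplel] add [widwb,igyl] -> 5 lines: kdx widwb igyl bfh wnazz
Hunk 6: at line 1 remove [igyl] add [xfanv,oae,qdk] -> 7 lines: kdx widwb xfanv oae qdk bfh wnazz
Hunk 7: at line 2 remove [xfanv,oae,qdk] add [updgb,pqllk,aadhm] -> 7 lines: kdx widwb updgb pqllk aadhm bfh wnazz
Final line 2: widwb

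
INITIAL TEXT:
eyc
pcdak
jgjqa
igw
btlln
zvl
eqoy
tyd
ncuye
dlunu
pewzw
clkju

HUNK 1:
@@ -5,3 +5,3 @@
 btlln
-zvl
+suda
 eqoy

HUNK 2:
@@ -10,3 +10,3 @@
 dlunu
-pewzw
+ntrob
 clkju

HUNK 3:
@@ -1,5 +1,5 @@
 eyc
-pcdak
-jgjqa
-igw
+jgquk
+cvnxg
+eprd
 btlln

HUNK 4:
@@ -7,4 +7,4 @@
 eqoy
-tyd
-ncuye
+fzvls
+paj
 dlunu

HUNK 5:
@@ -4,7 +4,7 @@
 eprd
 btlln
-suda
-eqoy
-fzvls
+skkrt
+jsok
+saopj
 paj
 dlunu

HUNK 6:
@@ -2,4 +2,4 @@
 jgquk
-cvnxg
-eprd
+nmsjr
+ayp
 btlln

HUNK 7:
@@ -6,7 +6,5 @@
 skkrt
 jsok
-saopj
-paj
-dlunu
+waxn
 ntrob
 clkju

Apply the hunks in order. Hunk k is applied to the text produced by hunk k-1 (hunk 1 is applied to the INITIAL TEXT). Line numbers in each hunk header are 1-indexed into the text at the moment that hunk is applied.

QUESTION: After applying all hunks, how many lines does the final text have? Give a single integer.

Answer: 10

Derivation:
Hunk 1: at line 5 remove [zvl] add [suda] -> 12 lines: eyc pcdak jgjqa igw btlln suda eqoy tyd ncuye dlunu pewzw clkju
Hunk 2: at line 10 remove [pewzw] add [ntrob] -> 12 lines: eyc pcdak jgjqa igw btlln suda eqoy tyd ncuye dlunu ntrob clkju
Hunk 3: at line 1 remove [pcdak,jgjqa,igw] add [jgquk,cvnxg,eprd] -> 12 lines: eyc jgquk cvnxg eprd btlln suda eqoy tyd ncuye dlunu ntrob clkju
Hunk 4: at line 7 remove [tyd,ncuye] add [fzvls,paj] -> 12 lines: eyc jgquk cvnxg eprd btlln suda eqoy fzvls paj dlunu ntrob clkju
Hunk 5: at line 4 remove [suda,eqoy,fzvls] add [skkrt,jsok,saopj] -> 12 lines: eyc jgquk cvnxg eprd btlln skkrt jsok saopj paj dlunu ntrob clkju
Hunk 6: at line 2 remove [cvnxg,eprd] add [nmsjr,ayp] -> 12 lines: eyc jgquk nmsjr ayp btlln skkrt jsok saopj paj dlunu ntrob clkju
Hunk 7: at line 6 remove [saopj,paj,dlunu] add [waxn] -> 10 lines: eyc jgquk nmsjr ayp btlln skkrt jsok waxn ntrob clkju
Final line count: 10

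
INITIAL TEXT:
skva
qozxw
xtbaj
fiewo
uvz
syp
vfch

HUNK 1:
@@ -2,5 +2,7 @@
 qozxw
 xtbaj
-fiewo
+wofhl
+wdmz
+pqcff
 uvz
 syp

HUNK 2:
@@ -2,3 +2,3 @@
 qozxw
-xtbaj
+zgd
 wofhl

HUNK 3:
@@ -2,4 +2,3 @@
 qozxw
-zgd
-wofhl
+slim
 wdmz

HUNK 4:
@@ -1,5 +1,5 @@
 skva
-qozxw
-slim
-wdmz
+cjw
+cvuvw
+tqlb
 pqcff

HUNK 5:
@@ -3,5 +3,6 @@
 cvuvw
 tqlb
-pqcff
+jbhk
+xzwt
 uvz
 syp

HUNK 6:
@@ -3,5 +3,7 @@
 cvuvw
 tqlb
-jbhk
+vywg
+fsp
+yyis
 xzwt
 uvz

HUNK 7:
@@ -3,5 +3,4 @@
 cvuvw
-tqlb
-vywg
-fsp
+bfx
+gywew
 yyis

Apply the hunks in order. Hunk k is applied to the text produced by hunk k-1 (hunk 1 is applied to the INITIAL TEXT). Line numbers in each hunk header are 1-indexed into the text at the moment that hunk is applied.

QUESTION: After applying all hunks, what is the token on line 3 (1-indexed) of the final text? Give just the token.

Hunk 1: at line 2 remove [fiewo] add [wofhl,wdmz,pqcff] -> 9 lines: skva qozxw xtbaj wofhl wdmz pqcff uvz syp vfch
Hunk 2: at line 2 remove [xtbaj] add [zgd] -> 9 lines: skva qozxw zgd wofhl wdmz pqcff uvz syp vfch
Hunk 3: at line 2 remove [zgd,wofhl] add [slim] -> 8 lines: skva qozxw slim wdmz pqcff uvz syp vfch
Hunk 4: at line 1 remove [qozxw,slim,wdmz] add [cjw,cvuvw,tqlb] -> 8 lines: skva cjw cvuvw tqlb pqcff uvz syp vfch
Hunk 5: at line 3 remove [pqcff] add [jbhk,xzwt] -> 9 lines: skva cjw cvuvw tqlb jbhk xzwt uvz syp vfch
Hunk 6: at line 3 remove [jbhk] add [vywg,fsp,yyis] -> 11 lines: skva cjw cvuvw tqlb vywg fsp yyis xzwt uvz syp vfch
Hunk 7: at line 3 remove [tqlb,vywg,fsp] add [bfx,gywew] -> 10 lines: skva cjw cvuvw bfx gywew yyis xzwt uvz syp vfch
Final line 3: cvuvw

Answer: cvuvw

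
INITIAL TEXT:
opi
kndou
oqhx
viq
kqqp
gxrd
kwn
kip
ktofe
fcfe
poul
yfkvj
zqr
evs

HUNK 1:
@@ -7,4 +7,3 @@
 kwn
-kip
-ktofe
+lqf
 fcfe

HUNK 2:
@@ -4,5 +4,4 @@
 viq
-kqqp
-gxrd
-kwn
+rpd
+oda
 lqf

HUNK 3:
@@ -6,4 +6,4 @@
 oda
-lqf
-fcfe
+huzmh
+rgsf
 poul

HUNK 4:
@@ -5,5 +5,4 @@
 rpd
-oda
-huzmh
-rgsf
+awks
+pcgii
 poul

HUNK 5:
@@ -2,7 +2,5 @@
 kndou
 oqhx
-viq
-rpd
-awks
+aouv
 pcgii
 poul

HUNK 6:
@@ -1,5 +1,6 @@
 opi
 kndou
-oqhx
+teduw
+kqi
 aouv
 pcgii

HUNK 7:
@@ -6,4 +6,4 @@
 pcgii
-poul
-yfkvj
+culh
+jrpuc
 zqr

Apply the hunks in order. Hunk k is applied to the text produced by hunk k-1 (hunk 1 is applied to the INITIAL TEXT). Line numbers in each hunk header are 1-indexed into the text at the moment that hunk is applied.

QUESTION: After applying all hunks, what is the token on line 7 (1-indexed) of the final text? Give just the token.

Hunk 1: at line 7 remove [kip,ktofe] add [lqf] -> 13 lines: opi kndou oqhx viq kqqp gxrd kwn lqf fcfe poul yfkvj zqr evs
Hunk 2: at line 4 remove [kqqp,gxrd,kwn] add [rpd,oda] -> 12 lines: opi kndou oqhx viq rpd oda lqf fcfe poul yfkvj zqr evs
Hunk 3: at line 6 remove [lqf,fcfe] add [huzmh,rgsf] -> 12 lines: opi kndou oqhx viq rpd oda huzmh rgsf poul yfkvj zqr evs
Hunk 4: at line 5 remove [oda,huzmh,rgsf] add [awks,pcgii] -> 11 lines: opi kndou oqhx viq rpd awks pcgii poul yfkvj zqr evs
Hunk 5: at line 2 remove [viq,rpd,awks] add [aouv] -> 9 lines: opi kndou oqhx aouv pcgii poul yfkvj zqr evs
Hunk 6: at line 1 remove [oqhx] add [teduw,kqi] -> 10 lines: opi kndou teduw kqi aouv pcgii poul yfkvj zqr evs
Hunk 7: at line 6 remove [poul,yfkvj] add [culh,jrpuc] -> 10 lines: opi kndou teduw kqi aouv pcgii culh jrpuc zqr evs
Final line 7: culh

Answer: culh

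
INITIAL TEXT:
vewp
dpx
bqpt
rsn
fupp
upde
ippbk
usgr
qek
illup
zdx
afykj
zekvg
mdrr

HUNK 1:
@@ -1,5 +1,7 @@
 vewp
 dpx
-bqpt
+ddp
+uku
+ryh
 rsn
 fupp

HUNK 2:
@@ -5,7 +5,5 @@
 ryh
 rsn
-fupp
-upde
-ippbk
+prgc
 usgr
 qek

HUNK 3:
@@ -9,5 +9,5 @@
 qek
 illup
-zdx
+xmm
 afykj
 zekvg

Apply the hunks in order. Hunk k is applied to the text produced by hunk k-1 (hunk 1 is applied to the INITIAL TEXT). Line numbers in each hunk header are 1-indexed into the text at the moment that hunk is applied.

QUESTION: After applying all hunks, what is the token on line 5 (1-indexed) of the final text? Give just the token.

Hunk 1: at line 1 remove [bqpt] add [ddp,uku,ryh] -> 16 lines: vewp dpx ddp uku ryh rsn fupp upde ippbk usgr qek illup zdx afykj zekvg mdrr
Hunk 2: at line 5 remove [fupp,upde,ippbk] add [prgc] -> 14 lines: vewp dpx ddp uku ryh rsn prgc usgr qek illup zdx afykj zekvg mdrr
Hunk 3: at line 9 remove [zdx] add [xmm] -> 14 lines: vewp dpx ddp uku ryh rsn prgc usgr qek illup xmm afykj zekvg mdrr
Final line 5: ryh

Answer: ryh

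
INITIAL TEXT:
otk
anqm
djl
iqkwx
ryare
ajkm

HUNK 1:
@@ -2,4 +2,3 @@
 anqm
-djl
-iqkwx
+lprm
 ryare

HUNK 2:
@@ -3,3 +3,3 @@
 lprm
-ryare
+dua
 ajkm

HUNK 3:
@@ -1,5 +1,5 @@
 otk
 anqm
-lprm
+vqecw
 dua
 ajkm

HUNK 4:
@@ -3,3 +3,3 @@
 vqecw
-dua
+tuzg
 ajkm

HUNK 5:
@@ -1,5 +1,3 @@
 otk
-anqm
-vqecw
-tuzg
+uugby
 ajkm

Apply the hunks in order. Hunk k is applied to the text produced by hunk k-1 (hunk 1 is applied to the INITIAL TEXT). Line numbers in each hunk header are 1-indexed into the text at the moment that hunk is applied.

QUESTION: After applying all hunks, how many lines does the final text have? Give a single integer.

Hunk 1: at line 2 remove [djl,iqkwx] add [lprm] -> 5 lines: otk anqm lprm ryare ajkm
Hunk 2: at line 3 remove [ryare] add [dua] -> 5 lines: otk anqm lprm dua ajkm
Hunk 3: at line 1 remove [lprm] add [vqecw] -> 5 lines: otk anqm vqecw dua ajkm
Hunk 4: at line 3 remove [dua] add [tuzg] -> 5 lines: otk anqm vqecw tuzg ajkm
Hunk 5: at line 1 remove [anqm,vqecw,tuzg] add [uugby] -> 3 lines: otk uugby ajkm
Final line count: 3

Answer: 3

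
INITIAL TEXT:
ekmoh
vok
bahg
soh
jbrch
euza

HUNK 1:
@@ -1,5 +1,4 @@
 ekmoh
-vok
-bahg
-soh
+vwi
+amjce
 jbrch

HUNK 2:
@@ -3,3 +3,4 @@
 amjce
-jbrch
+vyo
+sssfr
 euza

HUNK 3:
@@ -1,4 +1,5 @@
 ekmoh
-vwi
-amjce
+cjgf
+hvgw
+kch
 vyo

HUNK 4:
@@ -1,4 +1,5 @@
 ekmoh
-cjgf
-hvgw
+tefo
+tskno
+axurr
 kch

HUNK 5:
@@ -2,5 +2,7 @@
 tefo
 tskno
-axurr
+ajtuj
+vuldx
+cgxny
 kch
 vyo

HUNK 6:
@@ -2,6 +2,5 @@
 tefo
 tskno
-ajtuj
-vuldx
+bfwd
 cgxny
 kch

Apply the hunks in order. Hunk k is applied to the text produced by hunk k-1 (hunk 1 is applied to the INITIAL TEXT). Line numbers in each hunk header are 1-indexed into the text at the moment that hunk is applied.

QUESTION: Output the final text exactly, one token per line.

Hunk 1: at line 1 remove [vok,bahg,soh] add [vwi,amjce] -> 5 lines: ekmoh vwi amjce jbrch euza
Hunk 2: at line 3 remove [jbrch] add [vyo,sssfr] -> 6 lines: ekmoh vwi amjce vyo sssfr euza
Hunk 3: at line 1 remove [vwi,amjce] add [cjgf,hvgw,kch] -> 7 lines: ekmoh cjgf hvgw kch vyo sssfr euza
Hunk 4: at line 1 remove [cjgf,hvgw] add [tefo,tskno,axurr] -> 8 lines: ekmoh tefo tskno axurr kch vyo sssfr euza
Hunk 5: at line 2 remove [axurr] add [ajtuj,vuldx,cgxny] -> 10 lines: ekmoh tefo tskno ajtuj vuldx cgxny kch vyo sssfr euza
Hunk 6: at line 2 remove [ajtuj,vuldx] add [bfwd] -> 9 lines: ekmoh tefo tskno bfwd cgxny kch vyo sssfr euza

Answer: ekmoh
tefo
tskno
bfwd
cgxny
kch
vyo
sssfr
euza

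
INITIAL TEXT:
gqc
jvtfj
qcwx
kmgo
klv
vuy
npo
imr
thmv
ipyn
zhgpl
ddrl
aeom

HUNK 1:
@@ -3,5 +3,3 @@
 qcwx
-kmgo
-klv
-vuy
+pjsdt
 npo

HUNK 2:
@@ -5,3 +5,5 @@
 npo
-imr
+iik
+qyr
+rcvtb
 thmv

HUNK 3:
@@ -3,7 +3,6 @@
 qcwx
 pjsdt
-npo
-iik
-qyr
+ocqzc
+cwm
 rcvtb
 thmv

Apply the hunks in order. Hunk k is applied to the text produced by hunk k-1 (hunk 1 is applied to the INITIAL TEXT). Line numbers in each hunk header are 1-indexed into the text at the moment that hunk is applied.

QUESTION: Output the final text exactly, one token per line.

Answer: gqc
jvtfj
qcwx
pjsdt
ocqzc
cwm
rcvtb
thmv
ipyn
zhgpl
ddrl
aeom

Derivation:
Hunk 1: at line 3 remove [kmgo,klv,vuy] add [pjsdt] -> 11 lines: gqc jvtfj qcwx pjsdt npo imr thmv ipyn zhgpl ddrl aeom
Hunk 2: at line 5 remove [imr] add [iik,qyr,rcvtb] -> 13 lines: gqc jvtfj qcwx pjsdt npo iik qyr rcvtb thmv ipyn zhgpl ddrl aeom
Hunk 3: at line 3 remove [npo,iik,qyr] add [ocqzc,cwm] -> 12 lines: gqc jvtfj qcwx pjsdt ocqzc cwm rcvtb thmv ipyn zhgpl ddrl aeom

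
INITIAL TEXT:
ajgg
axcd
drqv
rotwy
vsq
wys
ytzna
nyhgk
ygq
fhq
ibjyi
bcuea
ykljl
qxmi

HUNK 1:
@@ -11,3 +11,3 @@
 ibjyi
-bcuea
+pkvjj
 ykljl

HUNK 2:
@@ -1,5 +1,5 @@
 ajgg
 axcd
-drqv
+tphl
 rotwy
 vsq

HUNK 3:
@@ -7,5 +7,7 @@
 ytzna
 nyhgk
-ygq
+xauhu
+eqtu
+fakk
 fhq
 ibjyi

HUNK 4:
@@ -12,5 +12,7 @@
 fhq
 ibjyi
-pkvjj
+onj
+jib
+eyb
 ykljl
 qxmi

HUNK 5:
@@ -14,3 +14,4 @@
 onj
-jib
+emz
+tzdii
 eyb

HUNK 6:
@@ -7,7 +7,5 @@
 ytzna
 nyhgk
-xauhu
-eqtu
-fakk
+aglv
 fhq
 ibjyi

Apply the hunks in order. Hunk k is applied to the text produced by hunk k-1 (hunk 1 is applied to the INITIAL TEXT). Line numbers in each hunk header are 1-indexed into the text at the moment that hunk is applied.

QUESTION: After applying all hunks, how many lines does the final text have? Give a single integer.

Answer: 17

Derivation:
Hunk 1: at line 11 remove [bcuea] add [pkvjj] -> 14 lines: ajgg axcd drqv rotwy vsq wys ytzna nyhgk ygq fhq ibjyi pkvjj ykljl qxmi
Hunk 2: at line 1 remove [drqv] add [tphl] -> 14 lines: ajgg axcd tphl rotwy vsq wys ytzna nyhgk ygq fhq ibjyi pkvjj ykljl qxmi
Hunk 3: at line 7 remove [ygq] add [xauhu,eqtu,fakk] -> 16 lines: ajgg axcd tphl rotwy vsq wys ytzna nyhgk xauhu eqtu fakk fhq ibjyi pkvjj ykljl qxmi
Hunk 4: at line 12 remove [pkvjj] add [onj,jib,eyb] -> 18 lines: ajgg axcd tphl rotwy vsq wys ytzna nyhgk xauhu eqtu fakk fhq ibjyi onj jib eyb ykljl qxmi
Hunk 5: at line 14 remove [jib] add [emz,tzdii] -> 19 lines: ajgg axcd tphl rotwy vsq wys ytzna nyhgk xauhu eqtu fakk fhq ibjyi onj emz tzdii eyb ykljl qxmi
Hunk 6: at line 7 remove [xauhu,eqtu,fakk] add [aglv] -> 17 lines: ajgg axcd tphl rotwy vsq wys ytzna nyhgk aglv fhq ibjyi onj emz tzdii eyb ykljl qxmi
Final line count: 17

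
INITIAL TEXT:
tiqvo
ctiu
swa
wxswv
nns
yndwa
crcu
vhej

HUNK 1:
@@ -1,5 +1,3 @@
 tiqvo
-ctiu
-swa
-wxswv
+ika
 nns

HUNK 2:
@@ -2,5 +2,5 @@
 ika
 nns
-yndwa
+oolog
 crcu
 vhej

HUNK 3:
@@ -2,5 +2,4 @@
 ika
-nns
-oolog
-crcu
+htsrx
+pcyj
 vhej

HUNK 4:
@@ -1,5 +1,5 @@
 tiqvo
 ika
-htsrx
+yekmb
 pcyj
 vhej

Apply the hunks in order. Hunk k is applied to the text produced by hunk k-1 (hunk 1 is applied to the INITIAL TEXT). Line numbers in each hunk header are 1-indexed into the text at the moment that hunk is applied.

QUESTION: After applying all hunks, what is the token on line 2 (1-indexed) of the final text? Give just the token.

Answer: ika

Derivation:
Hunk 1: at line 1 remove [ctiu,swa,wxswv] add [ika] -> 6 lines: tiqvo ika nns yndwa crcu vhej
Hunk 2: at line 2 remove [yndwa] add [oolog] -> 6 lines: tiqvo ika nns oolog crcu vhej
Hunk 3: at line 2 remove [nns,oolog,crcu] add [htsrx,pcyj] -> 5 lines: tiqvo ika htsrx pcyj vhej
Hunk 4: at line 1 remove [htsrx] add [yekmb] -> 5 lines: tiqvo ika yekmb pcyj vhej
Final line 2: ika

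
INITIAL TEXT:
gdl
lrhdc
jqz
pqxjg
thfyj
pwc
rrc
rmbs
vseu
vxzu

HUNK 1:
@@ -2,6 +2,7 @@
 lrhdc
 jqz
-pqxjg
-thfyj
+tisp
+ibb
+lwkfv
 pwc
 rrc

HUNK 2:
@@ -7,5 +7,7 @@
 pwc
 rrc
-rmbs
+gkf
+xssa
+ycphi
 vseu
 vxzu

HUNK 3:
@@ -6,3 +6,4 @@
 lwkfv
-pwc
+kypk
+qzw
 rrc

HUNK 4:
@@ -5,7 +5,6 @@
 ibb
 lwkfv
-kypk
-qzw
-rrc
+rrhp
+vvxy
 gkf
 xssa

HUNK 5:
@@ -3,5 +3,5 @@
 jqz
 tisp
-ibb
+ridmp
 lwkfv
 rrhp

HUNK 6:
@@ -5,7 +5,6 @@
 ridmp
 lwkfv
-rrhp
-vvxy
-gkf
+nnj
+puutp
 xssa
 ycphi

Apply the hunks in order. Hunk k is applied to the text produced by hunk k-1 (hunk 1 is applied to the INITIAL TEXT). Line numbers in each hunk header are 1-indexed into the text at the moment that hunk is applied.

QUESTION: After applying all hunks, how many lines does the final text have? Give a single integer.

Answer: 12

Derivation:
Hunk 1: at line 2 remove [pqxjg,thfyj] add [tisp,ibb,lwkfv] -> 11 lines: gdl lrhdc jqz tisp ibb lwkfv pwc rrc rmbs vseu vxzu
Hunk 2: at line 7 remove [rmbs] add [gkf,xssa,ycphi] -> 13 lines: gdl lrhdc jqz tisp ibb lwkfv pwc rrc gkf xssa ycphi vseu vxzu
Hunk 3: at line 6 remove [pwc] add [kypk,qzw] -> 14 lines: gdl lrhdc jqz tisp ibb lwkfv kypk qzw rrc gkf xssa ycphi vseu vxzu
Hunk 4: at line 5 remove [kypk,qzw,rrc] add [rrhp,vvxy] -> 13 lines: gdl lrhdc jqz tisp ibb lwkfv rrhp vvxy gkf xssa ycphi vseu vxzu
Hunk 5: at line 3 remove [ibb] add [ridmp] -> 13 lines: gdl lrhdc jqz tisp ridmp lwkfv rrhp vvxy gkf xssa ycphi vseu vxzu
Hunk 6: at line 5 remove [rrhp,vvxy,gkf] add [nnj,puutp] -> 12 lines: gdl lrhdc jqz tisp ridmp lwkfv nnj puutp xssa ycphi vseu vxzu
Final line count: 12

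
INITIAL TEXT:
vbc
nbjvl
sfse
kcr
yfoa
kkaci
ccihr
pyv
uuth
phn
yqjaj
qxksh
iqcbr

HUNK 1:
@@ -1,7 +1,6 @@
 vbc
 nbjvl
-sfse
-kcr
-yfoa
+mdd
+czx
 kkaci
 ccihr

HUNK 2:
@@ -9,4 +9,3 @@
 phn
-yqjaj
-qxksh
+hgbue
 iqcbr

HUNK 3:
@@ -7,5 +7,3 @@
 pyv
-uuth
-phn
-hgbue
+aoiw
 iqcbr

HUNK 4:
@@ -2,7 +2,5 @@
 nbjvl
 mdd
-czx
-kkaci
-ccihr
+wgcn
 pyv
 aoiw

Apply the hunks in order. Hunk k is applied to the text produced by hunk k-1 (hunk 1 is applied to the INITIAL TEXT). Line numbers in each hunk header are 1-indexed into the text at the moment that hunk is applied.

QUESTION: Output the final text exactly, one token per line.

Hunk 1: at line 1 remove [sfse,kcr,yfoa] add [mdd,czx] -> 12 lines: vbc nbjvl mdd czx kkaci ccihr pyv uuth phn yqjaj qxksh iqcbr
Hunk 2: at line 9 remove [yqjaj,qxksh] add [hgbue] -> 11 lines: vbc nbjvl mdd czx kkaci ccihr pyv uuth phn hgbue iqcbr
Hunk 3: at line 7 remove [uuth,phn,hgbue] add [aoiw] -> 9 lines: vbc nbjvl mdd czx kkaci ccihr pyv aoiw iqcbr
Hunk 4: at line 2 remove [czx,kkaci,ccihr] add [wgcn] -> 7 lines: vbc nbjvl mdd wgcn pyv aoiw iqcbr

Answer: vbc
nbjvl
mdd
wgcn
pyv
aoiw
iqcbr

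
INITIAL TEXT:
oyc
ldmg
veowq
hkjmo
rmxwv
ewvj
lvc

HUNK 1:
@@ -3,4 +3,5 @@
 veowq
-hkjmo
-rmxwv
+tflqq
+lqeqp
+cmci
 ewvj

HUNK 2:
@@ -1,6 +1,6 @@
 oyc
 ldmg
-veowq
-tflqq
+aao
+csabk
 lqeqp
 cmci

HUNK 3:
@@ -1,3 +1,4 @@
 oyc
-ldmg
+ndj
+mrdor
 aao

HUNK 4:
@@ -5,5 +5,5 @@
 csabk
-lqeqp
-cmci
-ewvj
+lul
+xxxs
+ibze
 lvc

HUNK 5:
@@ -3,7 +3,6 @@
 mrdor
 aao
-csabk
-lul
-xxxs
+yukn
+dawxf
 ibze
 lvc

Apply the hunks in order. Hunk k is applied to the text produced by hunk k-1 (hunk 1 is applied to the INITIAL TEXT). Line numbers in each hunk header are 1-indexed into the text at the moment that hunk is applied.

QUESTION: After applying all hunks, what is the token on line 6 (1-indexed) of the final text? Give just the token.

Hunk 1: at line 3 remove [hkjmo,rmxwv] add [tflqq,lqeqp,cmci] -> 8 lines: oyc ldmg veowq tflqq lqeqp cmci ewvj lvc
Hunk 2: at line 1 remove [veowq,tflqq] add [aao,csabk] -> 8 lines: oyc ldmg aao csabk lqeqp cmci ewvj lvc
Hunk 3: at line 1 remove [ldmg] add [ndj,mrdor] -> 9 lines: oyc ndj mrdor aao csabk lqeqp cmci ewvj lvc
Hunk 4: at line 5 remove [lqeqp,cmci,ewvj] add [lul,xxxs,ibze] -> 9 lines: oyc ndj mrdor aao csabk lul xxxs ibze lvc
Hunk 5: at line 3 remove [csabk,lul,xxxs] add [yukn,dawxf] -> 8 lines: oyc ndj mrdor aao yukn dawxf ibze lvc
Final line 6: dawxf

Answer: dawxf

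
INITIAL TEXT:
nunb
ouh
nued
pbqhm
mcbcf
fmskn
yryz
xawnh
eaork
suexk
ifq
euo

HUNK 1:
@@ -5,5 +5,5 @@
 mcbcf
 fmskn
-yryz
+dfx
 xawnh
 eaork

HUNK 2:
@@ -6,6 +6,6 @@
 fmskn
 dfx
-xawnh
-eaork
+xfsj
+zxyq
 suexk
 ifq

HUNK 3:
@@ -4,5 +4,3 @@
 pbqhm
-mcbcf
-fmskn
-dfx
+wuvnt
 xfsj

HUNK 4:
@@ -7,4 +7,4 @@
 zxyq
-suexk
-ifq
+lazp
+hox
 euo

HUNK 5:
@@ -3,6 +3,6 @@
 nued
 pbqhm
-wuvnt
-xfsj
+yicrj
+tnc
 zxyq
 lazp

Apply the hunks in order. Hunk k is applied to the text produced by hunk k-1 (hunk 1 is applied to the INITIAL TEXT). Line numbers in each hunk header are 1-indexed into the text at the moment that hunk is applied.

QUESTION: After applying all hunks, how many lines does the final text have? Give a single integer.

Answer: 10

Derivation:
Hunk 1: at line 5 remove [yryz] add [dfx] -> 12 lines: nunb ouh nued pbqhm mcbcf fmskn dfx xawnh eaork suexk ifq euo
Hunk 2: at line 6 remove [xawnh,eaork] add [xfsj,zxyq] -> 12 lines: nunb ouh nued pbqhm mcbcf fmskn dfx xfsj zxyq suexk ifq euo
Hunk 3: at line 4 remove [mcbcf,fmskn,dfx] add [wuvnt] -> 10 lines: nunb ouh nued pbqhm wuvnt xfsj zxyq suexk ifq euo
Hunk 4: at line 7 remove [suexk,ifq] add [lazp,hox] -> 10 lines: nunb ouh nued pbqhm wuvnt xfsj zxyq lazp hox euo
Hunk 5: at line 3 remove [wuvnt,xfsj] add [yicrj,tnc] -> 10 lines: nunb ouh nued pbqhm yicrj tnc zxyq lazp hox euo
Final line count: 10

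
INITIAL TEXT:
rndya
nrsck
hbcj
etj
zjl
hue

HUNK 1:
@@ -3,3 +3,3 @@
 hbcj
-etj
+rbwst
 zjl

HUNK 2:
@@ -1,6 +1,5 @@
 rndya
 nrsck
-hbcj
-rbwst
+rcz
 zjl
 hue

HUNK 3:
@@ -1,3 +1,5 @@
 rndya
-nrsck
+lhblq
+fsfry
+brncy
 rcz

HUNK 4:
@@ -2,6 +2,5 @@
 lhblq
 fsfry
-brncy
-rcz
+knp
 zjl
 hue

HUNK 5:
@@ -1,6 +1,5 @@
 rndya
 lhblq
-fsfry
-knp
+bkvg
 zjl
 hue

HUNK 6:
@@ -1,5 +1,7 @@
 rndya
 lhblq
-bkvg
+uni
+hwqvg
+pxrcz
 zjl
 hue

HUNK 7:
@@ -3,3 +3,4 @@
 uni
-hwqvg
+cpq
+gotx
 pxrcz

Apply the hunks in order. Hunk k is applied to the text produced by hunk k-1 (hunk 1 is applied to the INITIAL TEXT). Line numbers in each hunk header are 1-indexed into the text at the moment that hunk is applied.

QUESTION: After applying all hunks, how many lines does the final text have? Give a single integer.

Hunk 1: at line 3 remove [etj] add [rbwst] -> 6 lines: rndya nrsck hbcj rbwst zjl hue
Hunk 2: at line 1 remove [hbcj,rbwst] add [rcz] -> 5 lines: rndya nrsck rcz zjl hue
Hunk 3: at line 1 remove [nrsck] add [lhblq,fsfry,brncy] -> 7 lines: rndya lhblq fsfry brncy rcz zjl hue
Hunk 4: at line 2 remove [brncy,rcz] add [knp] -> 6 lines: rndya lhblq fsfry knp zjl hue
Hunk 5: at line 1 remove [fsfry,knp] add [bkvg] -> 5 lines: rndya lhblq bkvg zjl hue
Hunk 6: at line 1 remove [bkvg] add [uni,hwqvg,pxrcz] -> 7 lines: rndya lhblq uni hwqvg pxrcz zjl hue
Hunk 7: at line 3 remove [hwqvg] add [cpq,gotx] -> 8 lines: rndya lhblq uni cpq gotx pxrcz zjl hue
Final line count: 8

Answer: 8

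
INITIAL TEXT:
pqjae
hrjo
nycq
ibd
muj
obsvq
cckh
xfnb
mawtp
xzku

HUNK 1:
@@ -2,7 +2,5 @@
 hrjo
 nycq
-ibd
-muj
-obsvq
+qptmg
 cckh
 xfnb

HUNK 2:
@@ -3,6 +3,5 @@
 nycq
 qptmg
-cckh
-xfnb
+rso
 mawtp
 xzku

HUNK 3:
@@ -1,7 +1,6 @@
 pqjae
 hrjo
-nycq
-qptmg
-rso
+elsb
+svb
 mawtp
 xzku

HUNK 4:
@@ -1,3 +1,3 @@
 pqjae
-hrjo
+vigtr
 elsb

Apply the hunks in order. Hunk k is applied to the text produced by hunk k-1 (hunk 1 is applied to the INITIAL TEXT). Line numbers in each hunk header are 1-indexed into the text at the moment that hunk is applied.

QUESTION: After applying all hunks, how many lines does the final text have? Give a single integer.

Hunk 1: at line 2 remove [ibd,muj,obsvq] add [qptmg] -> 8 lines: pqjae hrjo nycq qptmg cckh xfnb mawtp xzku
Hunk 2: at line 3 remove [cckh,xfnb] add [rso] -> 7 lines: pqjae hrjo nycq qptmg rso mawtp xzku
Hunk 3: at line 1 remove [nycq,qptmg,rso] add [elsb,svb] -> 6 lines: pqjae hrjo elsb svb mawtp xzku
Hunk 4: at line 1 remove [hrjo] add [vigtr] -> 6 lines: pqjae vigtr elsb svb mawtp xzku
Final line count: 6

Answer: 6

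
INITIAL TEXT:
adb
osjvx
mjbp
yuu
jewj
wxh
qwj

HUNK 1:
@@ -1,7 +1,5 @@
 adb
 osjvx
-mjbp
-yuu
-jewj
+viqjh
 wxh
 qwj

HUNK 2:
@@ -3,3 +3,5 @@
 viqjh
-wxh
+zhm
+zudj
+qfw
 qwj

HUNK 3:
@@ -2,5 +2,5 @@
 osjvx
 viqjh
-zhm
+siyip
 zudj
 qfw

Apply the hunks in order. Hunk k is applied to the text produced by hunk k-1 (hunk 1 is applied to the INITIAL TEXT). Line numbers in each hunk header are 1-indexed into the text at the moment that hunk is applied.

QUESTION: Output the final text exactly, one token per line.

Answer: adb
osjvx
viqjh
siyip
zudj
qfw
qwj

Derivation:
Hunk 1: at line 1 remove [mjbp,yuu,jewj] add [viqjh] -> 5 lines: adb osjvx viqjh wxh qwj
Hunk 2: at line 3 remove [wxh] add [zhm,zudj,qfw] -> 7 lines: adb osjvx viqjh zhm zudj qfw qwj
Hunk 3: at line 2 remove [zhm] add [siyip] -> 7 lines: adb osjvx viqjh siyip zudj qfw qwj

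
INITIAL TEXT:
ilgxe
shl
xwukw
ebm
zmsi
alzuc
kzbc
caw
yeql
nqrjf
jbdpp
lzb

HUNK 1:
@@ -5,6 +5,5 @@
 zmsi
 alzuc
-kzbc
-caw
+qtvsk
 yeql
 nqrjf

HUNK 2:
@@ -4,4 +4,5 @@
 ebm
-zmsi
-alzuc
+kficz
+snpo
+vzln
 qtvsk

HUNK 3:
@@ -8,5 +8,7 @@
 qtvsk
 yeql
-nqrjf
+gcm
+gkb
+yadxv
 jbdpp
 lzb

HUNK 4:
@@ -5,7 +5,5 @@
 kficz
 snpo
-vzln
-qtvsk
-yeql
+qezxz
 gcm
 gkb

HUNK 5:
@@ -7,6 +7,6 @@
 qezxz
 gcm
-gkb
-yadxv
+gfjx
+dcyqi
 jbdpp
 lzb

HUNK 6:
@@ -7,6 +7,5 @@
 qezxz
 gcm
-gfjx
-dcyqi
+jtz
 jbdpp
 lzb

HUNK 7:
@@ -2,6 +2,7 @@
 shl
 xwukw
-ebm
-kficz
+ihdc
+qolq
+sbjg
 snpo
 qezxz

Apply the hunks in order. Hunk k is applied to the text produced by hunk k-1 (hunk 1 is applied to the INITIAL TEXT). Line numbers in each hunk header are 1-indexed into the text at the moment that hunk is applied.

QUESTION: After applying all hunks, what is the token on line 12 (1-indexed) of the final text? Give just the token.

Hunk 1: at line 5 remove [kzbc,caw] add [qtvsk] -> 11 lines: ilgxe shl xwukw ebm zmsi alzuc qtvsk yeql nqrjf jbdpp lzb
Hunk 2: at line 4 remove [zmsi,alzuc] add [kficz,snpo,vzln] -> 12 lines: ilgxe shl xwukw ebm kficz snpo vzln qtvsk yeql nqrjf jbdpp lzb
Hunk 3: at line 8 remove [nqrjf] add [gcm,gkb,yadxv] -> 14 lines: ilgxe shl xwukw ebm kficz snpo vzln qtvsk yeql gcm gkb yadxv jbdpp lzb
Hunk 4: at line 5 remove [vzln,qtvsk,yeql] add [qezxz] -> 12 lines: ilgxe shl xwukw ebm kficz snpo qezxz gcm gkb yadxv jbdpp lzb
Hunk 5: at line 7 remove [gkb,yadxv] add [gfjx,dcyqi] -> 12 lines: ilgxe shl xwukw ebm kficz snpo qezxz gcm gfjx dcyqi jbdpp lzb
Hunk 6: at line 7 remove [gfjx,dcyqi] add [jtz] -> 11 lines: ilgxe shl xwukw ebm kficz snpo qezxz gcm jtz jbdpp lzb
Hunk 7: at line 2 remove [ebm,kficz] add [ihdc,qolq,sbjg] -> 12 lines: ilgxe shl xwukw ihdc qolq sbjg snpo qezxz gcm jtz jbdpp lzb
Final line 12: lzb

Answer: lzb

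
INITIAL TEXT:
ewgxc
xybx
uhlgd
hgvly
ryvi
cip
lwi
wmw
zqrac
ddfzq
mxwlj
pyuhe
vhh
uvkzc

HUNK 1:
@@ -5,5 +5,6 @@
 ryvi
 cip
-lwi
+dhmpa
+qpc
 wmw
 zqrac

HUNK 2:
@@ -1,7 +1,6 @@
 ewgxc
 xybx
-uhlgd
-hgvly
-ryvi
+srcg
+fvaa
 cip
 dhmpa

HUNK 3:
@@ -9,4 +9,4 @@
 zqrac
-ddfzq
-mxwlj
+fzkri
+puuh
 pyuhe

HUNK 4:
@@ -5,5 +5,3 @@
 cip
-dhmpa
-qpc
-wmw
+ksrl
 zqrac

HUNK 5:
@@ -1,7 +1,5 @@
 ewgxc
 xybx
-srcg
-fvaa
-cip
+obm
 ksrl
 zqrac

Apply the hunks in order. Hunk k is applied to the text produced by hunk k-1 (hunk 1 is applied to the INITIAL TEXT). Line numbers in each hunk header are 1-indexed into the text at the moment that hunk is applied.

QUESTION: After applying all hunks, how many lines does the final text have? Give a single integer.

Answer: 10

Derivation:
Hunk 1: at line 5 remove [lwi] add [dhmpa,qpc] -> 15 lines: ewgxc xybx uhlgd hgvly ryvi cip dhmpa qpc wmw zqrac ddfzq mxwlj pyuhe vhh uvkzc
Hunk 2: at line 1 remove [uhlgd,hgvly,ryvi] add [srcg,fvaa] -> 14 lines: ewgxc xybx srcg fvaa cip dhmpa qpc wmw zqrac ddfzq mxwlj pyuhe vhh uvkzc
Hunk 3: at line 9 remove [ddfzq,mxwlj] add [fzkri,puuh] -> 14 lines: ewgxc xybx srcg fvaa cip dhmpa qpc wmw zqrac fzkri puuh pyuhe vhh uvkzc
Hunk 4: at line 5 remove [dhmpa,qpc,wmw] add [ksrl] -> 12 lines: ewgxc xybx srcg fvaa cip ksrl zqrac fzkri puuh pyuhe vhh uvkzc
Hunk 5: at line 1 remove [srcg,fvaa,cip] add [obm] -> 10 lines: ewgxc xybx obm ksrl zqrac fzkri puuh pyuhe vhh uvkzc
Final line count: 10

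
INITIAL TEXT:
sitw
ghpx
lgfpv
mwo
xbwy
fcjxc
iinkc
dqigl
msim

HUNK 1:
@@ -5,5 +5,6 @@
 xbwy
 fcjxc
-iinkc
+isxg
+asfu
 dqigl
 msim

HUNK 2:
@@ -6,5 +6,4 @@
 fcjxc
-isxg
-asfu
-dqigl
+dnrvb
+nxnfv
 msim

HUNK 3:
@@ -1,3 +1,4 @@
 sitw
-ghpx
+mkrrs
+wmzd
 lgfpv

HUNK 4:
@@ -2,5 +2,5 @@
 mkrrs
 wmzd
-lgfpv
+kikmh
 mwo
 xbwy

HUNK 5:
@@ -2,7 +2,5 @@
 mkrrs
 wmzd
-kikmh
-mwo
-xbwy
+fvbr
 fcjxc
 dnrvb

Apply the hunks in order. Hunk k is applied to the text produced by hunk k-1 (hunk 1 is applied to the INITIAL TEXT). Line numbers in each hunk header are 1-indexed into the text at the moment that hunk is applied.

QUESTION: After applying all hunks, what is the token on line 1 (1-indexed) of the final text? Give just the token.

Answer: sitw

Derivation:
Hunk 1: at line 5 remove [iinkc] add [isxg,asfu] -> 10 lines: sitw ghpx lgfpv mwo xbwy fcjxc isxg asfu dqigl msim
Hunk 2: at line 6 remove [isxg,asfu,dqigl] add [dnrvb,nxnfv] -> 9 lines: sitw ghpx lgfpv mwo xbwy fcjxc dnrvb nxnfv msim
Hunk 3: at line 1 remove [ghpx] add [mkrrs,wmzd] -> 10 lines: sitw mkrrs wmzd lgfpv mwo xbwy fcjxc dnrvb nxnfv msim
Hunk 4: at line 2 remove [lgfpv] add [kikmh] -> 10 lines: sitw mkrrs wmzd kikmh mwo xbwy fcjxc dnrvb nxnfv msim
Hunk 5: at line 2 remove [kikmh,mwo,xbwy] add [fvbr] -> 8 lines: sitw mkrrs wmzd fvbr fcjxc dnrvb nxnfv msim
Final line 1: sitw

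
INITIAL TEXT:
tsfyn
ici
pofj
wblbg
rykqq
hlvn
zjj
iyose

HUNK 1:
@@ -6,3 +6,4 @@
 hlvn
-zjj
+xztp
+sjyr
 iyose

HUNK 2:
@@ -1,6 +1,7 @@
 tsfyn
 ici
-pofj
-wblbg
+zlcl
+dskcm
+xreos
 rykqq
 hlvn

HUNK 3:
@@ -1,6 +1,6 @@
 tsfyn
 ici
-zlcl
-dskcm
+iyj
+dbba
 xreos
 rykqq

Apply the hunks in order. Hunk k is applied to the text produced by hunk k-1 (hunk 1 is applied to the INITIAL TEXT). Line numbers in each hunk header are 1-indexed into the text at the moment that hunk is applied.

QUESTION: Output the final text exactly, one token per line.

Hunk 1: at line 6 remove [zjj] add [xztp,sjyr] -> 9 lines: tsfyn ici pofj wblbg rykqq hlvn xztp sjyr iyose
Hunk 2: at line 1 remove [pofj,wblbg] add [zlcl,dskcm,xreos] -> 10 lines: tsfyn ici zlcl dskcm xreos rykqq hlvn xztp sjyr iyose
Hunk 3: at line 1 remove [zlcl,dskcm] add [iyj,dbba] -> 10 lines: tsfyn ici iyj dbba xreos rykqq hlvn xztp sjyr iyose

Answer: tsfyn
ici
iyj
dbba
xreos
rykqq
hlvn
xztp
sjyr
iyose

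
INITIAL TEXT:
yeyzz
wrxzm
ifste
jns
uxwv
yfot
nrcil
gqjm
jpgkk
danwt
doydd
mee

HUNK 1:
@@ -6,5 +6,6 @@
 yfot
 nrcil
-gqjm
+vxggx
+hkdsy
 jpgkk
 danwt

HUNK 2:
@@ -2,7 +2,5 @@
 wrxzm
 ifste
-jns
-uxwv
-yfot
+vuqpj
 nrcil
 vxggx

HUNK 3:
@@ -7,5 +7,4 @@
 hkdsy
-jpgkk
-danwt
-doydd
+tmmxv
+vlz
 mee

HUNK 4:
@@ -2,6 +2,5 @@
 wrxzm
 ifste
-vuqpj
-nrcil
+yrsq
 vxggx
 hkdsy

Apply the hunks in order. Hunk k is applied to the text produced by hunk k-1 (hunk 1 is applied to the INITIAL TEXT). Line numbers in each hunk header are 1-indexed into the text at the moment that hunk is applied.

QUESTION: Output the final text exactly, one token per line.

Hunk 1: at line 6 remove [gqjm] add [vxggx,hkdsy] -> 13 lines: yeyzz wrxzm ifste jns uxwv yfot nrcil vxggx hkdsy jpgkk danwt doydd mee
Hunk 2: at line 2 remove [jns,uxwv,yfot] add [vuqpj] -> 11 lines: yeyzz wrxzm ifste vuqpj nrcil vxggx hkdsy jpgkk danwt doydd mee
Hunk 3: at line 7 remove [jpgkk,danwt,doydd] add [tmmxv,vlz] -> 10 lines: yeyzz wrxzm ifste vuqpj nrcil vxggx hkdsy tmmxv vlz mee
Hunk 4: at line 2 remove [vuqpj,nrcil] add [yrsq] -> 9 lines: yeyzz wrxzm ifste yrsq vxggx hkdsy tmmxv vlz mee

Answer: yeyzz
wrxzm
ifste
yrsq
vxggx
hkdsy
tmmxv
vlz
mee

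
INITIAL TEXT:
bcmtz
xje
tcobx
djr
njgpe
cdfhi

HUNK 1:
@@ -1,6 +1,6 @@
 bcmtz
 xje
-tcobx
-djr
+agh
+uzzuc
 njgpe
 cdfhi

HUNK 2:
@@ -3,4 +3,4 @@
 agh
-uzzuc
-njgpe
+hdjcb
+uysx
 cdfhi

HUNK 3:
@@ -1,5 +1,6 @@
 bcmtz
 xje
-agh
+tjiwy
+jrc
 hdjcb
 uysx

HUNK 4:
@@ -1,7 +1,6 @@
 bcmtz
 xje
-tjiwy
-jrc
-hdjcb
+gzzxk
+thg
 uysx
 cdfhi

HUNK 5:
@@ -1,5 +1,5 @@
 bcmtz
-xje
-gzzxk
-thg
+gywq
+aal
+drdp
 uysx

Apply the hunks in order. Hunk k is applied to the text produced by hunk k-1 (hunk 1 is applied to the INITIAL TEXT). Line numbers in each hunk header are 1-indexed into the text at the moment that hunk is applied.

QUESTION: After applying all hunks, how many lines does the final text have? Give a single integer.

Hunk 1: at line 1 remove [tcobx,djr] add [agh,uzzuc] -> 6 lines: bcmtz xje agh uzzuc njgpe cdfhi
Hunk 2: at line 3 remove [uzzuc,njgpe] add [hdjcb,uysx] -> 6 lines: bcmtz xje agh hdjcb uysx cdfhi
Hunk 3: at line 1 remove [agh] add [tjiwy,jrc] -> 7 lines: bcmtz xje tjiwy jrc hdjcb uysx cdfhi
Hunk 4: at line 1 remove [tjiwy,jrc,hdjcb] add [gzzxk,thg] -> 6 lines: bcmtz xje gzzxk thg uysx cdfhi
Hunk 5: at line 1 remove [xje,gzzxk,thg] add [gywq,aal,drdp] -> 6 lines: bcmtz gywq aal drdp uysx cdfhi
Final line count: 6

Answer: 6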